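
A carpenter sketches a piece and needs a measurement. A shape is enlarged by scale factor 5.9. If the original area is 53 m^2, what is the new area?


Linear scale factor k = 5.9
Original area = 53 m^2
Rule: under a linear scaling by k, areas scale by k^2.
k^2 = 5.9^2 = 34.81
New area = 53 * 34.81
New area = 1844.93
1844.93 m^2


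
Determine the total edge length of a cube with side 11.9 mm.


Shape: cube
Side s = 11.9 mm
A cube has 12 edges, all equal.
Formula: total edge length = 12 * s
Total = 12 * 11.9
Total = 142.8
142.8 mm


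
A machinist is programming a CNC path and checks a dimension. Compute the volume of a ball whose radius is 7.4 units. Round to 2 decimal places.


Shape: sphere
Radius r = 7.4 units
Formula: V = (4/3) * pi * r^3
r^3 = 405.224
(4/3) * 405.224 = 540.298667
V = 540.298667 * pi
V = 1697.4
1697.4 units^3


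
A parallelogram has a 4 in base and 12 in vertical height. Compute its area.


Shape: parallelogram
Base b = 4 in, Height h = 12 in
Formula: A = b * h
A = 4 * 12
A = 48
48 in^2


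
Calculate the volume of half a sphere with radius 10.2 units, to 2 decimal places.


Shape: hemisphere (half of a sphere)
Radius r = 10.2 units
Formula: V = (1/2) * (4/3) * pi * r^3 = (2/3) * pi * r^3
r^3 = 1061.208
(2/3) * 1061.208 = 707.472
V = 707.472 * pi
V = 2222.59
2222.59 units^3


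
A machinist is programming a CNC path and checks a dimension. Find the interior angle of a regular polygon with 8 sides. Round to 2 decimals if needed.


Shape: regular octagon (8 sides)
Formula: interior angle = (n - 2) * 180 / n
(n - 2) = 6
(n - 2) * 180 = 1080
angle = 1080 / 8
angle = 135
135 degrees


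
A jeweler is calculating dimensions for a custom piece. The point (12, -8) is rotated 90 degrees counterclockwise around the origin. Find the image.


Transformation: rotation about the origin
Original point: (12, -8)
Rule for 90 deg counterclockwise: (x, y) -> (-y, x)
Apply: (12, -8) -> (8, 12)
(8, 12)


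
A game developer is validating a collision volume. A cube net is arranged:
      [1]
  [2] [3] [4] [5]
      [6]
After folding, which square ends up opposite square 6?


Net: cross layout. Take square 3 as the base (bottom).
Fold the four squares in the horizontal row up around 3: 2 -> left, 4 -> right, 5 wraps to the top.
Fold 1 and 6 up from 3: 1 -> back, 6 -> front.
Opposite pairs are therefore: (1, 6), (2, 4), (3, 5).
Face 6 is opposite face 1.
face 1


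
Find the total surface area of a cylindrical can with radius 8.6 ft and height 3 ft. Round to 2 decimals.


Shape: closed cylinder
Radius r = 8.6 ft, Height h = 3 ft
Formula: SA = 2*pi*r^2 + 2*pi*r*h = 2*pi*r*(r + h)
r + h = 11.6
2 * r * (r + h) = 2 * 8.6 * 11.6 = 199.52
SA = 199.52 * pi
SA = 626.81
626.81 ft^2


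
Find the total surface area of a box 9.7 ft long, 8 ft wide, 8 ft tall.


Shape: rectangular prism
l = 9.7 ft, w = 8 ft, h = 8 ft
Formula: SA = 2(lw + lh + wh)
lw = 77.6, lh = 77.6, wh = 64
lw + lh + wh = 219.2
SA = 2 * 219.2
SA = 438.4
438.4 ft^2


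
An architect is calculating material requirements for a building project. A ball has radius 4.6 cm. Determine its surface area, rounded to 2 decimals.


Shape: sphere
Radius r = 4.6 cm
Formula: SA = 4 * pi * r^2
r^2 = 21.16
SA = 4 * pi * 21.16
SA = 84.64 * pi
SA = 265.9
265.9 cm^2


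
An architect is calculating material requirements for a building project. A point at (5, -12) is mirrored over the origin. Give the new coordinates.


Transformation: reflection
Original point: (5, -12)
Rule for reflection through the origin: (x, y) -> (-x, -y)
Apply: (5, -12) -> (-5, 12)
(-5, 12)


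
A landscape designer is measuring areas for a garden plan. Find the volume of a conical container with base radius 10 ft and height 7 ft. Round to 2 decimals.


Shape: cone
Radius r = 10 ft, Height h = 7 ft
Formula: V = (1/3) * pi * r^2 * h
r^2 = 100
pi * r^2 * h = pi * 100 * 7 = 700 * pi
V = 700 * pi / 3
V = 733.04
733.04 ft^3


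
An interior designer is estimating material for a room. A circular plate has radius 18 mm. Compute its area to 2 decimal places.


Shape: circle
Radius r = 18 mm
Formula: A = pi * r^2
r^2 = 18^2 = 324
A = pi * 324
A = 1017.88
1017.88 mm^2


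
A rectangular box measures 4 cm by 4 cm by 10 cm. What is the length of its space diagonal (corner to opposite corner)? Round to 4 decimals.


Shape: rectangular box (space diagonal)
l = 4 cm, w = 4 cm, h = 10 cm
Visualize: the diagonal of the base, then a right triangle with that diagonal and the height.
Formula: d = sqrt(l^2 + w^2 + h^2)
l^2 + w^2 + h^2 = 16 + 16 + 100 = 132
d = sqrt(132)
d = 11.4891
11.4891 cm


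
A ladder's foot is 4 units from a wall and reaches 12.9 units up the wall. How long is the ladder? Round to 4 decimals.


Shape: right triangle
Legs a = 4 units, b = 12.9 units
Formula: c = sqrt(a^2 + b^2)
a^2 = 16, b^2 = 166.41
a^2 + b^2 = 182.41
c = sqrt(182.41)
c = 13.5059
13.5059 units


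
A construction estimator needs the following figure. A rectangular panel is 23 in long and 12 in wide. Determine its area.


Shape: rectangle
Length l = 23 in, Width w = 12 in
Formula: A = l * w
A = 23 * 12
A = 276
276 in^2


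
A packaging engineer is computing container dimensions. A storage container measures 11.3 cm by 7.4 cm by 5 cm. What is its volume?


Shape: rectangular prism
l = 11.3 cm, w = 7.4 cm, h = 5 cm
Formula: V = l * w * h
V = 11.3 * 7.4 * 5
V = 83.62 * 5
V = 418.1
418.1 cm^3


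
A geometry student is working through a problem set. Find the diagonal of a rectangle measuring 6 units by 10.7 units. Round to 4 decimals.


Shape: rectangle (diagonal via Pythagoras)
Sides: 6 units and 10.7 units
Formula: d = sqrt(l^2 + w^2)
l^2 = 36, w^2 = 114.49
l^2 + w^2 = 150.49
d = sqrt(150.49)
d = 12.2674
12.2674 units


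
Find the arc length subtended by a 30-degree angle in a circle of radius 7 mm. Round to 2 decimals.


Shape: circular arc
Radius r = 7 mm, Angle = 30 degrees
Formula: L = (angle/360) * 2 * pi * r
2 * pi * r = 14 * pi
L = (30/360) * 14 * pi
L = 1.166667 * pi
L = 3.67
3.67 mm


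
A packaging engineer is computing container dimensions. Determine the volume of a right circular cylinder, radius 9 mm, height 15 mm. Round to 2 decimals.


Shape: cylinder
Radius r = 9 mm, Height h = 15 mm
Formula: V = pi * r^2 * h
r^2 = 81
V = pi * 81 * 15
V = 1215 * pi
V = 3817.04
3817.04 mm^3


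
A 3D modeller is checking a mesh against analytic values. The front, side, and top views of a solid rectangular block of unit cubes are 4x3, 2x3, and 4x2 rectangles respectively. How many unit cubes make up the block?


Orthographic views of a solid rectangular block:
Front view 4 x 3 -> length = 4, height = 3
Side view 2 x 3 -> width = 2, height = 3 (consistent)
Top view 4 x 2 -> confirms length = 4, width = 2
The block is 4 x 2 x 3.
Total unit cubes = 4 * 2 * 3 = 24
24 unit cubes


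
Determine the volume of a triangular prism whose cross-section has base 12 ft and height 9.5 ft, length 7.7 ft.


Shape: triangular prism
Triangle base = 12 ft, triangle height = 9.5 ft, prism length L = 7.7 ft
Formula: V = (1/2 * b * h_tri) * L
Cross-section area = 0.5 * 12 * 9.5 = 57
V = 57 * 7.7
V = 438.9
438.9 ft^3


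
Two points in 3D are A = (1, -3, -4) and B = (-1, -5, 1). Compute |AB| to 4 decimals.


3D distance between two points
P1 = (1, -3, -4), P2 = (-1, -5, 1)
Formula: d = sqrt((x2-x1)^2 + (y2-y1)^2 + (z2-z1)^2)
dx = -1 - 1 = -2
dy = -5 - -3 = -2
dz = 1 - -4 = 5
dx^2 + dy^2 + dz^2 = 4 + 4 + 25 = 33
d = sqrt(33)
d = 5.7446
5.7446 units


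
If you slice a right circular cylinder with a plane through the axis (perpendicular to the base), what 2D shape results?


Solid: right circular cylinder
Cutting plane: through the axis (perpendicular to the base)
Visualize the intersection of the plane with the solid's surface.
The boundary of the cut region is a rectangle.
rectangle


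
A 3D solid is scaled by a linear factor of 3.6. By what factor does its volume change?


Linear scale factor k = 3.6
Rule: under a linear scaling by k, volumes scale by k^3.
k^3 = 3.6 * 3.6 * 3.6
k^3 = 12.96 * 3.6
k^3 = 46.656
Volume scales by a factor of 46.656.
46.656 (dimensionless)


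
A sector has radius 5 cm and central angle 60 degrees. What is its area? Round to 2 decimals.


Shape: circular sector
Radius r = 5 cm, Angle = 60 degrees
Formula: A = (angle/360) * pi * r^2
r^2 = 25
Fraction of circle = 60/360
A = (60/360) * pi * 25
A = 4.166667 * pi
A = 13.09
13.09 cm^2


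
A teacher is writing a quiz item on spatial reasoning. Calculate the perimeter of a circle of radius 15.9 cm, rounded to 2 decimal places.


Shape: circle
Radius r = 15.9 cm
Formula: C = 2 * pi * r
C = 2 * pi * 15.9
C = 31.8 * pi
C = 99.9
99.9 cm


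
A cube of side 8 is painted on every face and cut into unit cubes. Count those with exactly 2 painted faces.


Large cube: 8 x 8 x 8, cut into unit cubes.
n = 8, so n - 2 = 6
Cubes with 2 painted faces lie along the edges, excluding corners.
A cube has 12 edges; each contributes (n - 2) = 6 such cubes.
Count = 12 * 6 = 72
72 unit cubes


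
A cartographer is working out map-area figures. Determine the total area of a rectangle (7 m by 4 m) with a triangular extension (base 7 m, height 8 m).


Composite shape: rectangle + triangle
Rectangle area = 7 * 4 = 28
Triangle area = 0.5 * 7 * 8 = 28
Total = 28 + 28
Total = 56
56 m^2


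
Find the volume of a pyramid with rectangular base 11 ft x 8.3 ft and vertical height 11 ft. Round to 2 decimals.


Shape: rectangular pyramid
Base: 11 ft x 8.3 ft, Height h = 11 ft
Formula: V = (1/3) * base_area * h
base_area = 11 * 8.3 = 91.3
base_area * h = 91.3 * 11 = 1004.3
V = 1004.3 / 3
V = 334.77
334.77 ft^3


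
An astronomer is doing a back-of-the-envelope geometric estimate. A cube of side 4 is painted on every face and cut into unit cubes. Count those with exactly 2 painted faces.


Large cube: 4 x 4 x 4, cut into unit cubes.
n = 4, so n - 2 = 2
Cubes with 2 painted faces lie along the edges, excluding corners.
A cube has 12 edges; each contributes (n - 2) = 2 such cubes.
Count = 12 * 2 = 24
24 unit cubes


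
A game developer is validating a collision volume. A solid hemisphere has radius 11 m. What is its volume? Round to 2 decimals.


Shape: hemisphere (half of a sphere)
Radius r = 11 m
Formula: V = (1/2) * (4/3) * pi * r^3 = (2/3) * pi * r^3
r^3 = 1331
(2/3) * 1331 = 887.333333
V = 887.333333 * pi
V = 2787.64
2787.64 m^3


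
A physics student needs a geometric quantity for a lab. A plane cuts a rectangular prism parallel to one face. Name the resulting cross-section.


Solid: rectangular prism
Cutting plane: parallel to one face
Visualize the intersection of the plane with the solid's surface.
The boundary of the cut region is a rectangle.
rectangle


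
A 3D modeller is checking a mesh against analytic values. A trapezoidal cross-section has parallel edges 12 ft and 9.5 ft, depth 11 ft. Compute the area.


Shape: trapezoid
Parallel sides a = 12 ft, b = 9.5 ft; Height h = 11 ft
Formula: A = (a + b) * h / 2
a + b = 12 + 9.5 = 21.5
A = 21.5 * 11 / 2
A = 236.5 / 2
A = 118.25
118.25 ft^2


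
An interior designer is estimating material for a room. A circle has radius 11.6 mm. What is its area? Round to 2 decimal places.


Shape: circle
Radius r = 11.6 mm
Formula: A = pi * r^2
r^2 = 11.6^2 = 134.56
A = pi * 134.56
A = 422.73
422.73 mm^2


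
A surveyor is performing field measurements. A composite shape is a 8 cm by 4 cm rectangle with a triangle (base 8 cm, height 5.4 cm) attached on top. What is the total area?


Composite shape: rectangle + triangle
Rectangle area = 8 * 4 = 32
Triangle area = 0.5 * 8 * 5.4 = 21.6
Total = 32 + 21.6
Total = 53.6
53.6 cm^2


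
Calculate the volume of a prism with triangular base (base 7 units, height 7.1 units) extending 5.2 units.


Shape: triangular prism
Triangle base = 7 units, triangle height = 7.1 units, prism length L = 5.2 units
Formula: V = (1/2 * b * h_tri) * L
Cross-section area = 0.5 * 7 * 7.1 = 24.85
V = 24.85 * 5.2
V = 129.22
129.22 units^3


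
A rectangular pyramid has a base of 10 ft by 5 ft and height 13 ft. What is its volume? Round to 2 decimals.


Shape: rectangular pyramid
Base: 10 ft x 5 ft, Height h = 13 ft
Formula: V = (1/3) * base_area * h
base_area = 10 * 5 = 50
base_area * h = 50 * 13 = 650
V = 650 / 3
V = 216.67
216.67 ft^3


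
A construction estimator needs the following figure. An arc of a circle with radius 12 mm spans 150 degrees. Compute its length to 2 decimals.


Shape: circular arc
Radius r = 12 mm, Angle = 150 degrees
Formula: L = (angle/360) * 2 * pi * r
2 * pi * r = 24 * pi
L = (150/360) * 24 * pi
L = 10 * pi
L = 31.42
31.42 mm


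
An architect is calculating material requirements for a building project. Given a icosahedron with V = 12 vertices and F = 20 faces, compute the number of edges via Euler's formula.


Polyhedron: icosahedron
Euler's formula for convex polyhedra: V - E + F = 2
Given: V = 12 vertices and F = 20 faces
Solve for E:
E = V + F - 2 = 12 + 20 - 2 = 30
30 edges


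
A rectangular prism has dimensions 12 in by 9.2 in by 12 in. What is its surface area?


Shape: rectangular prism
l = 12 in, w = 9.2 in, h = 12 in
Formula: SA = 2(lw + lh + wh)
lw = 110.4, lh = 144, wh = 110.4
lw + lh + wh = 364.8
SA = 2 * 364.8
SA = 729.6
729.6 in^2


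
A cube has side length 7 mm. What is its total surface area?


Shape: cube
Side s = 7 mm
A cube has 6 square faces.
Formula: SA = 6 * s^2
s^2 = 49
SA = 6 * 49
SA = 294
294 mm^2


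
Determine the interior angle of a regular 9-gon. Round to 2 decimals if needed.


Shape: regular nonagon (9 sides)
Formula: interior angle = (n - 2) * 180 / n
(n - 2) = 7
(n - 2) * 180 = 1260
angle = 1260 / 9
angle = 140
140 degrees


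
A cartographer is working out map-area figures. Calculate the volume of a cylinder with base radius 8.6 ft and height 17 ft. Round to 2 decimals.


Shape: cylinder
Radius r = 8.6 ft, Height h = 17 ft
Formula: V = pi * r^2 * h
r^2 = 73.96
V = pi * 73.96 * 17
V = 1257.32 * pi
V = 3949.99
3949.99 ft^3


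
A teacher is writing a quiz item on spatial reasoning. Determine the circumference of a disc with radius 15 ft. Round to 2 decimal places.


Shape: circle
Radius r = 15 ft
Formula: C = 2 * pi * r
C = 2 * pi * 15
C = 30 * pi
C = 94.25
94.25 ft


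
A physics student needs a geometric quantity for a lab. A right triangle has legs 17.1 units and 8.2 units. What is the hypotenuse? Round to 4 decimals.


Shape: right triangle
Legs a = 17.1 units, b = 8.2 units
Formula: c = sqrt(a^2 + b^2)
a^2 = 292.41, b^2 = 67.24
a^2 + b^2 = 359.65
c = sqrt(359.65)
c = 18.9644
18.9644 units


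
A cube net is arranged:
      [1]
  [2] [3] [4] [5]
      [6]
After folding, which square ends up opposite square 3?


Net: cross layout. Take square 3 as the base (bottom).
Fold the four squares in the horizontal row up around 3: 2 -> left, 4 -> right, 5 wraps to the top.
Fold 1 and 6 up from 3: 1 -> back, 6 -> front.
Opposite pairs are therefore: (1, 6), (2, 4), (3, 5).
Face 3 is opposite face 5.
face 5


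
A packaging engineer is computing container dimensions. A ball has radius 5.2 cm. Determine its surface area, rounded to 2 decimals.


Shape: sphere
Radius r = 5.2 cm
Formula: SA = 4 * pi * r^2
r^2 = 27.04
SA = 4 * pi * 27.04
SA = 108.16 * pi
SA = 339.79
339.79 cm^2


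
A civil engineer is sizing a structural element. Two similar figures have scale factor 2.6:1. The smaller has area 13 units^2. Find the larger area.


Linear scale factor k = 2.6
Original area = 13 units^2
Rule: under a linear scaling by k, areas scale by k^2.
k^2 = 2.6^2 = 6.76
New area = 13 * 6.76
New area = 87.88
87.88 units^2


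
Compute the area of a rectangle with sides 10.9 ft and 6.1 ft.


Shape: rectangle
Length l = 10.9 ft, Width w = 6.1 ft
Formula: A = l * w
A = 10.9 * 6.1
A = 66.49
66.49 ft^2


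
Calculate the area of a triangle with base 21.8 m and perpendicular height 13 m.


Shape: triangle
Base b = 21.8 m, Height h = 13 m
Formula: A = (1/2) * b * h
A = 0.5 * 21.8 * 13
A = 0.5 * 283.4
A = 141.7
141.7 m^2


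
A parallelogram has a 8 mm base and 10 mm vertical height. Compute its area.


Shape: parallelogram
Base b = 8 mm, Height h = 10 mm
Formula: A = b * h
A = 8 * 10
A = 80
80 mm^2


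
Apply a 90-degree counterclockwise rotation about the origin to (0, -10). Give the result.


Transformation: rotation about the origin
Original point: (0, -10)
Rule for 90 deg counterclockwise: (x, y) -> (-y, x)
Apply: (0, -10) -> (10, 0)
(10, 0)


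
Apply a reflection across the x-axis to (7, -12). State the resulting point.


Transformation: reflection
Original point: (7, -12)
Rule for reflection over the x-axis: (x, y) -> (x, -y)
Apply: (7, -12) -> (7, 12)
(7, 12)


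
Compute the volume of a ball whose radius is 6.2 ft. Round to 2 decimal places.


Shape: sphere
Radius r = 6.2 ft
Formula: V = (4/3) * pi * r^3
r^3 = 238.328
(4/3) * 238.328 = 317.770667
V = 317.770667 * pi
V = 998.31
998.31 ft^3


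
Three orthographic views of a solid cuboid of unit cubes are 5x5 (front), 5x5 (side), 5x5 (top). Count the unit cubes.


Orthographic views of a solid rectangular block:
Front view 5 x 5 -> length = 5, height = 5
Side view 5 x 5 -> width = 5, height = 5 (consistent)
Top view 5 x 5 -> confirms length = 5, width = 5
The block is 5 x 5 x 5.
Total unit cubes = 5 * 5 * 5 = 125
125 unit cubes


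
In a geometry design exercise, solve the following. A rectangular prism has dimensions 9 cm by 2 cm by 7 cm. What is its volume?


Shape: rectangular prism
l = 9 cm, w = 2 cm, h = 7 cm
Formula: V = l * w * h
V = 9 * 2 * 7
V = 18 * 7
V = 126
126 cm^3


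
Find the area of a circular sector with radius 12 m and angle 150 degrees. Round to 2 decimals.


Shape: circular sector
Radius r = 12 m, Angle = 150 degrees
Formula: A = (angle/360) * pi * r^2
r^2 = 144
Fraction of circle = 150/360
A = (150/360) * pi * 144
A = 60 * pi
A = 188.5
188.5 m^2


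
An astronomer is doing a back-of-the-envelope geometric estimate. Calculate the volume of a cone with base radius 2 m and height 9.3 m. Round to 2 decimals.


Shape: cone
Radius r = 2 m, Height h = 9.3 m
Formula: V = (1/3) * pi * r^2 * h
r^2 = 4
pi * r^2 * h = pi * 4 * 9.3 = 37.2 * pi
V = 37.2 * pi / 3
V = 38.96
38.96 m^3


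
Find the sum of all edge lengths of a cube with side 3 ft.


Shape: cube
Side s = 3 ft
A cube has 12 edges, all equal.
Formula: total edge length = 12 * s
Total = 12 * 3
Total = 36
36 ft


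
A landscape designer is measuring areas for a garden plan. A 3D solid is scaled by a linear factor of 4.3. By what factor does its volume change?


Linear scale factor k = 4.3
Rule: under a linear scaling by k, volumes scale by k^3.
k^3 = 4.3 * 4.3 * 4.3
k^3 = 18.49 * 4.3
k^3 = 79.507
Volume scales by a factor of 79.507.
79.507 (dimensionless)


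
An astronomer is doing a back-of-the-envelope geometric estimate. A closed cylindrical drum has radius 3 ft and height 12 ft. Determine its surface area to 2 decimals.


Shape: closed cylinder
Radius r = 3 ft, Height h = 12 ft
Formula: SA = 2*pi*r^2 + 2*pi*r*h = 2*pi*r*(r + h)
r + h = 15
2 * r * (r + h) = 2 * 3 * 15 = 90
SA = 90 * pi
SA = 282.74
282.74 ft^2


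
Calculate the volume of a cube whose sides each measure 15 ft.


Shape: cube
Side s = 15 ft
Formula: V = s^3
V = 15 * 15 * 15
V = 225 * 15
V = 3375
3375 ft^3


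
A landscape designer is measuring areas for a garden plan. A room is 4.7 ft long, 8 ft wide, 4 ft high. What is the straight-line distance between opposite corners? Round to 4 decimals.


Shape: rectangular box (space diagonal)
l = 4.7 ft, w = 8 ft, h = 4 ft
Visualize: the diagonal of the base, then a right triangle with that diagonal and the height.
Formula: d = sqrt(l^2 + w^2 + h^2)
l^2 + w^2 + h^2 = 22.09 + 64 + 16 = 102.09
d = sqrt(102.09)
d = 10.104
10.104 ft


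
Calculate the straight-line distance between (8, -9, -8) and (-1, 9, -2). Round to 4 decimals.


3D distance between two points
P1 = (8, -9, -8), P2 = (-1, 9, -2)
Formula: d = sqrt((x2-x1)^2 + (y2-y1)^2 + (z2-z1)^2)
dx = -1 - 8 = -9
dy = 9 - -9 = 18
dz = -2 - -8 = 6
dx^2 + dy^2 + dz^2 = 81 + 324 + 36 = 441
d = sqrt(441)
d = 21.0
21 units


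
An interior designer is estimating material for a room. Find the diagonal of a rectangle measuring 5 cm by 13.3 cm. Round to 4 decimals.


Shape: rectangle (diagonal via Pythagoras)
Sides: 5 cm and 13.3 cm
Formula: d = sqrt(l^2 + w^2)
l^2 = 25, w^2 = 176.89
l^2 + w^2 = 201.89
d = sqrt(201.89)
d = 14.2088
14.2088 cm


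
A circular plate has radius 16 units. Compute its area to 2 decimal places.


Shape: circle
Radius r = 16 units
Formula: A = pi * r^2
r^2 = 16^2 = 256
A = pi * 256
A = 804.25
804.25 units^2


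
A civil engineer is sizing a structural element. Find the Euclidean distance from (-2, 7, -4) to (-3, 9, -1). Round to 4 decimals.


3D distance between two points
P1 = (-2, 7, -4), P2 = (-3, 9, -1)
Formula: d = sqrt((x2-x1)^2 + (y2-y1)^2 + (z2-z1)^2)
dx = -3 - -2 = -1
dy = 9 - 7 = 2
dz = -1 - -4 = 3
dx^2 + dy^2 + dz^2 = 1 + 4 + 9 = 14
d = sqrt(14)
d = 3.7417
3.7417 units


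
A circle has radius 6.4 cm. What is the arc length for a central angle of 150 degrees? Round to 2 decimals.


Shape: circular arc
Radius r = 6.4 cm, Angle = 150 degrees
Formula: L = (angle/360) * 2 * pi * r
2 * pi * r = 12.8 * pi
L = (150/360) * 12.8 * pi
L = 5.333333 * pi
L = 16.76
16.76 cm


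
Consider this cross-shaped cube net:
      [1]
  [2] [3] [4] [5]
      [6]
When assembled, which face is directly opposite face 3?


Net: cross layout. Take square 3 as the base (bottom).
Fold the four squares in the horizontal row up around 3: 2 -> left, 4 -> right, 5 wraps to the top.
Fold 1 and 6 up from 3: 1 -> back, 6 -> front.
Opposite pairs are therefore: (1, 6), (2, 4), (3, 5).
Face 3 is opposite face 5.
face 5


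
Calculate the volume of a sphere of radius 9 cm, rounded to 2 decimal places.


Shape: sphere
Radius r = 9 cm
Formula: V = (4/3) * pi * r^3
r^3 = 729
(4/3) * 729 = 972
V = 972 * pi
V = 3053.63
3053.63 cm^3


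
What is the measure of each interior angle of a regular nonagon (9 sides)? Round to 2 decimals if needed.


Shape: regular nonagon (9 sides)
Formula: interior angle = (n - 2) * 180 / n
(n - 2) = 7
(n - 2) * 180 = 1260
angle = 1260 / 9
angle = 140
140 degrees


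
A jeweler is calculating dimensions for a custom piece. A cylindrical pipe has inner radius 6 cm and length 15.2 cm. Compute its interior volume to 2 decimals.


Shape: cylinder
Radius r = 6 cm, Height h = 15.2 cm
Formula: V = pi * r^2 * h
r^2 = 36
V = pi * 36 * 15.2
V = 547.2 * pi
V = 1719.08
1719.08 cm^3


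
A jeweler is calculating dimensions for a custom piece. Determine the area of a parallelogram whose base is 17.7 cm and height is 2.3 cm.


Shape: parallelogram
Base b = 17.7 cm, Height h = 2.3 cm
Formula: A = b * h
A = 17.7 * 2.3
A = 40.71
40.71 cm^2


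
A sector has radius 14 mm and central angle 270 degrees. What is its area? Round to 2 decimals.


Shape: circular sector
Radius r = 14 mm, Angle = 270 degrees
Formula: A = (angle/360) * pi * r^2
r^2 = 196
Fraction of circle = 270/360
A = (270/360) * pi * 196
A = 147 * pi
A = 461.81
461.81 mm^2


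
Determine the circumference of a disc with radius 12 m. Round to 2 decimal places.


Shape: circle
Radius r = 12 m
Formula: C = 2 * pi * r
C = 2 * pi * 12
C = 24 * pi
C = 75.4
75.4 m


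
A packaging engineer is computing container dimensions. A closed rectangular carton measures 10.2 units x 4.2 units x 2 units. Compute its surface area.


Shape: rectangular prism
l = 10.2 units, w = 4.2 units, h = 2 units
Formula: SA = 2(lw + lh + wh)
lw = 42.84, lh = 20.4, wh = 8.4
lw + lh + wh = 71.64
SA = 2 * 71.64
SA = 143.28
143.28 units^2


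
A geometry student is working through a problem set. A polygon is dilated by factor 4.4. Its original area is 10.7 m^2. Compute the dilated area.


Linear scale factor k = 4.4
Original area = 10.7 m^2
Rule: under a linear scaling by k, areas scale by k^2.
k^2 = 4.4^2 = 19.36
New area = 10.7 * 19.36
New area = 207.152
207.152 m^2


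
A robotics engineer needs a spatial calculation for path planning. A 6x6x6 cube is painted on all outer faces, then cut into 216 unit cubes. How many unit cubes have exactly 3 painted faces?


Large cube: 6 x 6 x 6, cut into unit cubes.
Cubes with 3 painted faces are at the corners. A cube always has 8 corners.
Count = 8
8 unit cubes


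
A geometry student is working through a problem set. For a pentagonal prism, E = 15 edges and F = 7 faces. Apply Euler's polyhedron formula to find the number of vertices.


Polyhedron: pentagonal prism
Euler's formula for convex polyhedra: V - E + F = 2
Given: E = 15 edges and F = 7 faces
Solve for V:
V = 2 + E - F = 2 + 15 - 7 = 10
10 vertices


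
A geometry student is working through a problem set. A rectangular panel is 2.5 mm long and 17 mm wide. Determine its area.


Shape: rectangle
Length l = 2.5 mm, Width w = 17 mm
Formula: A = l * w
A = 2.5 * 17
A = 42.5
42.5 mm^2


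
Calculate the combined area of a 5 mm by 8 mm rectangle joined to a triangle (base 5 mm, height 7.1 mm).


Composite shape: rectangle + triangle
Rectangle area = 5 * 8 = 40
Triangle area = 0.5 * 5 * 7.1 = 17.75
Total = 40 + 17.75
Total = 57.75
57.75 mm^2


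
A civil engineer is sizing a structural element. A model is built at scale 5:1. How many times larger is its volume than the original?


Linear scale factor k = 5
Rule: under a linear scaling by k, volumes scale by k^3.
k^3 = 5 * 5 * 5
k^3 = 25 * 5
k^3 = 125
Volume scales by a factor of 125.
125 (dimensionless)


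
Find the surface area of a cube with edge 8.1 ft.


Shape: cube
Side s = 8.1 ft
A cube has 6 square faces.
Formula: SA = 6 * s^2
s^2 = 65.61
SA = 6 * 65.61
SA = 393.66
393.66 ft^2


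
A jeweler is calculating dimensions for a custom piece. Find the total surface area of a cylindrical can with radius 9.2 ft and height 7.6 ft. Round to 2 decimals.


Shape: closed cylinder
Radius r = 9.2 ft, Height h = 7.6 ft
Formula: SA = 2*pi*r^2 + 2*pi*r*h = 2*pi*r*(r + h)
r + h = 16.8
2 * r * (r + h) = 2 * 9.2 * 16.8 = 309.12
SA = 309.12 * pi
SA = 971.13
971.13 ft^2


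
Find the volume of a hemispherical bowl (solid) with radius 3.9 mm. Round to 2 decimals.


Shape: hemisphere (half of a sphere)
Radius r = 3.9 mm
Formula: V = (1/2) * (4/3) * pi * r^3 = (2/3) * pi * r^3
r^3 = 59.319
(2/3) * 59.319 = 39.546
V = 39.546 * pi
V = 124.24
124.24 mm^3


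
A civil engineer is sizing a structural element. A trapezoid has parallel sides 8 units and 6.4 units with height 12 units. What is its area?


Shape: trapezoid
Parallel sides a = 8 units, b = 6.4 units; Height h = 12 units
Formula: A = (a + b) * h / 2
a + b = 8 + 6.4 = 14.4
A = 14.4 * 12 / 2
A = 172.8 / 2
A = 86.4
86.4 units^2


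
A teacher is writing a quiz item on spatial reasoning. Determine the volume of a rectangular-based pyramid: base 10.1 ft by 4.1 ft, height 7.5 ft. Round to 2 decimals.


Shape: rectangular pyramid
Base: 10.1 ft x 4.1 ft, Height h = 7.5 ft
Formula: V = (1/3) * base_area * h
base_area = 10.1 * 4.1 = 41.41
base_area * h = 41.41 * 7.5 = 310.575
V = 310.575 / 3
V = 103.53
103.53 ft^3


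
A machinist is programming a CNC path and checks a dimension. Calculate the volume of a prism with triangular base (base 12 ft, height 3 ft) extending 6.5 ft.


Shape: triangular prism
Triangle base = 12 ft, triangle height = 3 ft, prism length L = 6.5 ft
Formula: V = (1/2 * b * h_tri) * L
Cross-section area = 0.5 * 12 * 3 = 18
V = 18 * 6.5
V = 117
117 ft^3


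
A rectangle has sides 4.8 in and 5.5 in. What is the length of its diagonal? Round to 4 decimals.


Shape: rectangle (diagonal via Pythagoras)
Sides: 4.8 in and 5.5 in
Formula: d = sqrt(l^2 + w^2)
l^2 = 23.04, w^2 = 30.25
l^2 + w^2 = 53.29
d = sqrt(53.29)
d = 7.3
7.3 in


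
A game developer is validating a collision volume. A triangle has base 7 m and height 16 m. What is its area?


Shape: triangle
Base b = 7 m, Height h = 16 m
Formula: A = (1/2) * b * h
A = 0.5 * 7 * 16
A = 0.5 * 112
A = 56
56 m^2


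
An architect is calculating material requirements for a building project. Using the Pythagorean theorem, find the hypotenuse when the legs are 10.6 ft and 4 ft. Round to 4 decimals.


Shape: right triangle
Legs a = 10.6 ft, b = 4 ft
Formula: c = sqrt(a^2 + b^2)
a^2 = 112.36, b^2 = 16
a^2 + b^2 = 128.36
c = sqrt(128.36)
c = 11.3296
11.3296 ft


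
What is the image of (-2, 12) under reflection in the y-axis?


Transformation: reflection
Original point: (-2, 12)
Rule for reflection over the y-axis: (x, y) -> (-x, y)
Apply: (-2, 12) -> (2, 12)
(2, 12)


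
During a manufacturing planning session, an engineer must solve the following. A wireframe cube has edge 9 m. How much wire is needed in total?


Shape: cube
Side s = 9 m
A cube has 12 edges, all equal.
Formula: total edge length = 12 * s
Total = 12 * 9
Total = 108
108 m


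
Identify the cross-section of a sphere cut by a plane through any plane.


Solid: sphere
Cutting plane: through any plane
Visualize the intersection of the plane with the solid's surface.
The boundary of the cut region is a circle.
circle


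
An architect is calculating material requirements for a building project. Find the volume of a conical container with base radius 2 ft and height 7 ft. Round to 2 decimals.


Shape: cone
Radius r = 2 ft, Height h = 7 ft
Formula: V = (1/3) * pi * r^2 * h
r^2 = 4
pi * r^2 * h = pi * 4 * 7 = 28 * pi
V = 28 * pi / 3
V = 29.32
29.32 ft^3


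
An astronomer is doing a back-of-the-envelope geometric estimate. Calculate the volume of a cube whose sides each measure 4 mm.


Shape: cube
Side s = 4 mm
Formula: V = s^3
V = 4 * 4 * 4
V = 16 * 4
V = 64
64 mm^3


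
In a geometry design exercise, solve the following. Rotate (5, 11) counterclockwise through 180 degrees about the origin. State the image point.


Transformation: rotation about the origin
Original point: (5, 11)
Rule for 180 deg: (x, y) -> (-x, -y)
Apply: (5, 11) -> (-5, -11)
(-5, -11)


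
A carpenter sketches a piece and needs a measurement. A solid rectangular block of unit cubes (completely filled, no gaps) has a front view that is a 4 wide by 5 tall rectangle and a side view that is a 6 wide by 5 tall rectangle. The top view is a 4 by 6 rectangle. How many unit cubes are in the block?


Orthographic views of a solid rectangular block:
Front view 4 x 5 -> length = 4, height = 5
Side view 6 x 5 -> width = 6, height = 5 (consistent)
Top view 4 x 6 -> confirms length = 4, width = 6
The block is 4 x 6 x 5.
Total unit cubes = 4 * 6 * 5 = 120
120 unit cubes


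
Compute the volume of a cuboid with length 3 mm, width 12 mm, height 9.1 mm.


Shape: rectangular prism
l = 3 mm, w = 12 mm, h = 9.1 mm
Formula: V = l * w * h
V = 3 * 12 * 9.1
V = 36 * 9.1
V = 327.6
327.6 mm^3


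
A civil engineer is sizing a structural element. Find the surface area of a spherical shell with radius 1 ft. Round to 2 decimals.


Shape: sphere
Radius r = 1 ft
Formula: SA = 4 * pi * r^2
r^2 = 1
SA = 4 * pi * 1
SA = 4 * pi
SA = 12.57
12.57 ft^2


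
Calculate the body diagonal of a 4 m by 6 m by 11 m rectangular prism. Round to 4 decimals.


Shape: rectangular box (space diagonal)
l = 4 m, w = 6 m, h = 11 m
Visualize: the diagonal of the base, then a right triangle with that diagonal and the height.
Formula: d = sqrt(l^2 + w^2 + h^2)
l^2 + w^2 + h^2 = 16 + 36 + 121 = 173
d = sqrt(173)
d = 13.1529
13.1529 m


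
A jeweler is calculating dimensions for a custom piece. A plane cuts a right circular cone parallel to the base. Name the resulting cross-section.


Solid: right circular cone
Cutting plane: parallel to the base
Visualize the intersection of the plane with the solid's surface.
The boundary of the cut region is a circle.
circle


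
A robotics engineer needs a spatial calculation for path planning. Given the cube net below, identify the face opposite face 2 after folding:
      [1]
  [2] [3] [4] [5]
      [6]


Net: cross layout. Take square 3 as the base (bottom).
Fold the four squares in the horizontal row up around 3: 2 -> left, 4 -> right, 5 wraps to the top.
Fold 1 and 6 up from 3: 1 -> back, 6 -> front.
Opposite pairs are therefore: (1, 6), (2, 4), (3, 5).
Face 2 is opposite face 4.
face 4


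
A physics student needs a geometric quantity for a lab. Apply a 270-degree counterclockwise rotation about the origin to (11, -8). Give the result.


Transformation: rotation about the origin
Original point: (11, -8)
Rule for 270 deg counterclockwise: (x, y) -> (y, -x)
Apply: (11, -8) -> (-8, -11)
(-8, -11)


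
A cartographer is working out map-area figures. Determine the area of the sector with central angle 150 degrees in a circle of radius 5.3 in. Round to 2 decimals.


Shape: circular sector
Radius r = 5.3 in, Angle = 150 degrees
Formula: A = (angle/360) * pi * r^2
r^2 = 28.09
Fraction of circle = 150/360
A = (150/360) * pi * 28.09
A = 11.704167 * pi
A = 36.77
36.77 in^2


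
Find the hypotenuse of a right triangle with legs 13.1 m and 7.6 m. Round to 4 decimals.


Shape: right triangle
Legs a = 13.1 m, b = 7.6 m
Formula: c = sqrt(a^2 + b^2)
a^2 = 171.61, b^2 = 57.76
a^2 + b^2 = 229.37
c = sqrt(229.37)
c = 15.145
15.145 m


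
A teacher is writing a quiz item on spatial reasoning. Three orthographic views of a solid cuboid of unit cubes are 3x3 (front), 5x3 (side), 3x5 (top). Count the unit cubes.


Orthographic views of a solid rectangular block:
Front view 3 x 3 -> length = 3, height = 3
Side view 5 x 3 -> width = 5, height = 3 (consistent)
Top view 3 x 5 -> confirms length = 3, width = 5
The block is 3 x 5 x 3.
Total unit cubes = 3 * 5 * 3 = 45
45 unit cubes


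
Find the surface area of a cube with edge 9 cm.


Shape: cube
Side s = 9 cm
A cube has 6 square faces.
Formula: SA = 6 * s^2
s^2 = 81
SA = 6 * 81
SA = 486
486 cm^2


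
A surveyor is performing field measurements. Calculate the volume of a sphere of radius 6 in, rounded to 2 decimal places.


Shape: sphere
Radius r = 6 in
Formula: V = (4/3) * pi * r^3
r^3 = 216
(4/3) * 216 = 288
V = 288 * pi
V = 904.78
904.78 in^3


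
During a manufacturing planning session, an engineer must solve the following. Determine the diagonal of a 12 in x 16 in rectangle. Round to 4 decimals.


Shape: rectangle (diagonal via Pythagoras)
Sides: 12 in and 16 in
Formula: d = sqrt(l^2 + w^2)
l^2 = 144, w^2 = 256
l^2 + w^2 = 400
d = sqrt(400)
d = 20.0
20 in


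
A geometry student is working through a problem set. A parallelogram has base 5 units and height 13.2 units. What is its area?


Shape: parallelogram
Base b = 5 units, Height h = 13.2 units
Formula: A = b * h
A = 5 * 13.2
A = 66
66 units^2


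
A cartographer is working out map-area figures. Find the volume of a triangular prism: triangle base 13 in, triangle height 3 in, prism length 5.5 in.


Shape: triangular prism
Triangle base = 13 in, triangle height = 3 in, prism length L = 5.5 in
Formula: V = (1/2 * b * h_tri) * L
Cross-section area = 0.5 * 13 * 3 = 19.5
V = 19.5 * 5.5
V = 107.25
107.25 in^3


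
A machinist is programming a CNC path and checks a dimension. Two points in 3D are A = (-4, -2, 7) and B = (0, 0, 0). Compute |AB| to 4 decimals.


3D distance between two points
P1 = (-4, -2, 7), P2 = (0, 0, 0)
Formula: d = sqrt((x2-x1)^2 + (y2-y1)^2 + (z2-z1)^2)
dx = 0 - -4 = 4
dy = 0 - -2 = 2
dz = 0 - 7 = -7
dx^2 + dy^2 + dz^2 = 16 + 4 + 49 = 69
d = sqrt(69)
d = 8.3066
8.3066 units


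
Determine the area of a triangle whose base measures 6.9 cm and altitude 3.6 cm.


Shape: triangle
Base b = 6.9 cm, Height h = 3.6 cm
Formula: A = (1/2) * b * h
A = 0.5 * 6.9 * 3.6
A = 0.5 * 24.84
A = 12.42
12.42 cm^2


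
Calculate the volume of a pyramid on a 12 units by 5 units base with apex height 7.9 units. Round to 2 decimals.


Shape: rectangular pyramid
Base: 12 units x 5 units, Height h = 7.9 units
Formula: V = (1/3) * base_area * h
base_area = 12 * 5 = 60
base_area * h = 60 * 7.9 = 474
V = 474 / 3
V = 158
158 units^3


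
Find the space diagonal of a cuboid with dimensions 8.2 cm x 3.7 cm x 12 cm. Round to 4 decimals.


Shape: rectangular box (space diagonal)
l = 8.2 cm, w = 3.7 cm, h = 12 cm
Visualize: the diagonal of the base, then a right triangle with that diagonal and the height.
Formula: d = sqrt(l^2 + w^2 + h^2)
l^2 + w^2 + h^2 = 67.24 + 13.69 + 144 = 224.93
d = sqrt(224.93)
d = 14.9977
14.9977 cm


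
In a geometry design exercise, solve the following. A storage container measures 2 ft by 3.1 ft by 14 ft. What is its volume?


Shape: rectangular prism
l = 2 ft, w = 3.1 ft, h = 14 ft
Formula: V = l * w * h
V = 2 * 3.1 * 14
V = 6.2 * 14
V = 86.8
86.8 ft^3


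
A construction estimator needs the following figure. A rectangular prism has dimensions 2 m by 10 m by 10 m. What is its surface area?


Shape: rectangular prism
l = 2 m, w = 10 m, h = 10 m
Formula: SA = 2(lw + lh + wh)
lw = 20, lh = 20, wh = 100
lw + lh + wh = 140
SA = 2 * 140
SA = 280
280 m^2


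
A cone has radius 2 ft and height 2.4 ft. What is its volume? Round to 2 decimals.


Shape: cone
Radius r = 2 ft, Height h = 2.4 ft
Formula: V = (1/3) * pi * r^2 * h
r^2 = 4
pi * r^2 * h = pi * 4 * 2.4 = 9.6 * pi
V = 9.6 * pi / 3
V = 10.05
10.05 ft^3


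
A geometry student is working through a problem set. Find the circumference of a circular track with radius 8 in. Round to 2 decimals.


Shape: circle
Radius r = 8 in
Formula: C = 2 * pi * r
C = 2 * pi * 8
C = 16 * pi
C = 50.27
50.27 in


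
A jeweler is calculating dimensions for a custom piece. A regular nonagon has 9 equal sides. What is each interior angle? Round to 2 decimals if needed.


Shape: regular nonagon (9 sides)
Formula: interior angle = (n - 2) * 180 / n
(n - 2) = 7
(n - 2) * 180 = 1260
angle = 1260 / 9
angle = 140
140 degrees


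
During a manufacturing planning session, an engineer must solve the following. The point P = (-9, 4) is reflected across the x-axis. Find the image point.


Transformation: reflection
Original point: (-9, 4)
Rule for reflection over the x-axis: (x, y) -> (x, -y)
Apply: (-9, 4) -> (-9, -4)
(-9, -4)


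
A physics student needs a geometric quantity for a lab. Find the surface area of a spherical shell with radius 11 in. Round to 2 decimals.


Shape: sphere
Radius r = 11 in
Formula: SA = 4 * pi * r^2
r^2 = 121
SA = 4 * pi * 121
SA = 484 * pi
SA = 1520.53
1520.53 in^2


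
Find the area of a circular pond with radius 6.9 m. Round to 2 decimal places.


Shape: circle
Radius r = 6.9 m
Formula: A = pi * r^2
r^2 = 6.9^2 = 47.61
A = pi * 47.61
A = 149.57
149.57 m^2


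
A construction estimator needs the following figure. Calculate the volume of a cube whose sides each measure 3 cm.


Shape: cube
Side s = 3 cm
Formula: V = s^3
V = 3 * 3 * 3
V = 9 * 3
V = 27
27 cm^3


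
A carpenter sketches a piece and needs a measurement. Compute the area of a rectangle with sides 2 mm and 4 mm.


Shape: rectangle
Length l = 2 mm, Width w = 4 mm
Formula: A = l * w
A = 2 * 4
A = 8
8 mm^2


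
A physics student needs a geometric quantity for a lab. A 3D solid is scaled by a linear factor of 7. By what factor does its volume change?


Linear scale factor k = 7
Rule: under a linear scaling by k, volumes scale by k^3.
k^3 = 7 * 7 * 7
k^3 = 49 * 7
k^3 = 343
Volume scales by a factor of 343.
343 (dimensionless)


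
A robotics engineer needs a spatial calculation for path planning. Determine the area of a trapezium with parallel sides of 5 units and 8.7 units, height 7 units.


Shape: trapezoid
Parallel sides a = 5 units, b = 8.7 units; Height h = 7 units
Formula: A = (a + b) * h / 2
a + b = 5 + 8.7 = 13.7
A = 13.7 * 7 / 2
A = 95.9 / 2
A = 47.95
47.95 units^2


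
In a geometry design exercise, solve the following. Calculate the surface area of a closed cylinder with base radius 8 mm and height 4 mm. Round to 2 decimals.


Shape: closed cylinder
Radius r = 8 mm, Height h = 4 mm
Formula: SA = 2*pi*r^2 + 2*pi*r*h = 2*pi*r*(r + h)
r + h = 12
2 * r * (r + h) = 2 * 8 * 12 = 192
SA = 192 * pi
SA = 603.19
603.19 mm^2
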